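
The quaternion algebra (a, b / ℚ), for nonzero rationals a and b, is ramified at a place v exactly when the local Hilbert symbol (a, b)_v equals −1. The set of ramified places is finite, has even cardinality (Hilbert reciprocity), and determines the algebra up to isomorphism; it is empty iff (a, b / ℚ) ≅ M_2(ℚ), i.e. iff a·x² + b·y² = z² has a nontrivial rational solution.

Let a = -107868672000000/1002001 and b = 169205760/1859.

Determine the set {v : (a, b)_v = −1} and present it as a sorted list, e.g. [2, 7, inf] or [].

Mod squares: a ≡ -2, b ≡ 5610. Check v ∈ {∞, 2, 3, 5, 7, 11, 13, 17}.
v=∞: -2 < 0 and 5610 > 0  ⇒  (a,b)_∞ = +1.
v=13: a=13^-2·(≡11), b=13^-2·(≡2) mod 13; (11|13)=-1, (2|13)=-1; (−1)^{-2·-2·6}·(-1)^-2·(-1)^-2 = +1.
v=3: a=3^6·(≡1), b=3^5·(≡1) mod 3; (1|3)=+1, (1|3)=+1; (−1)^{6·5·1}·(+1)^5·(+1)^6 = +1.
v=11: a=11^-2·(≡5), b=11^-1·(≡5) mod 11; (5|11)=+1, (5|11)=+1; (−1)^{-2·-1·5}·(+1)^-1·(+1)^-2 = +1.
v=7: a=7^-2·(≡6), b=7^0·(≡6) mod 7; (6|7)=-1, (6|7)=-1; (−1)^{-2·0·3}·(-1)^0·(-1)^-2 = +1.
v=17: a=17^2·(≡9), b=17^1·(≡3) mod 17; (9|17)=+1, (3|17)=-1; (−1)^{2·1·8}·(+1)^1·(-1)^2 = +1.
v=5: a=5^6·(≡2), b=5^1·(≡3) mod 5; (2|5)=-1, (3|5)=-1; (−1)^{6·1·2}·(-1)^1·(-1)^6 = -1.
v=2: v_2(a)=15, v_2(b)=13; units ≡ 7, 5 (mod 8); ε·ε+αω+βω = 1·0+15·1+13·0 ≡ 1  ⇒  (a,b)_2 = -1.
|Ram(-2, 5610)| = 2, even; anisotropic at {2, 5}.

[2, 5]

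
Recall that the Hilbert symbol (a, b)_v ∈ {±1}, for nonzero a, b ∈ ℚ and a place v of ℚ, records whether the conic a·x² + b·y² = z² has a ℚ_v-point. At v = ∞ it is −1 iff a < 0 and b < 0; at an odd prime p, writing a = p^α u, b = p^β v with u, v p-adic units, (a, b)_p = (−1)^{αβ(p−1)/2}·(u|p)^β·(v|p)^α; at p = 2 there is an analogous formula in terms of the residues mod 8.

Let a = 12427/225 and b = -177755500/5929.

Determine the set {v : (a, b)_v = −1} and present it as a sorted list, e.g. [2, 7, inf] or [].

Mod squares: a ≡ 43, b ≡ -1777555. Check v ∈ {∞, 2, 3, 5, 7, 11, 13, 17, 23, 29, 41, 43}.
v=41: a=41^0·(≡33), b=41^1·(≡10) mod 41; (33|41)=+1, (10|41)=+1; (−1)^{0·1·20}·(+1)^1·(+1)^0 = +1.
v=29: a=29^0·(≡2), b=29^1·(≡11) mod 29; (2|29)=-1, (11|29)=-1; (−1)^{0·1·14}·(-1)^1·(-1)^0 = -1.
v=17: a=17^2·(≡15), b=17^0·(≡8) mod 17; (15|17)=+1, (8|17)=+1; (−1)^{2·0·8}·(+1)^0·(+1)^2 = +1.
v=11: a=11^0·(≡6), b=11^-2·(≡9) mod 11; (6|11)=-1, (9|11)=+1; (−1)^{0·-2·5}·(-1)^-2·(+1)^0 = +1.
v=3: a=3^-2·(≡1), b=3^0·(≡2) mod 3; (1|3)=+1, (2|3)=-1; (−1)^{-2·0·1}·(+1)^0·(-1)^-2 = +1.
v=43: a=43^1·(≡16), b=43^0·(≡33) mod 43; (16|43)=+1, (33|43)=-1; (−1)^{1·0·21}·(+1)^0·(-1)^1 = -1.
v=∞: 43 > 0 and -1777555 < 0  ⇒  (a,b)_∞ = +1.
v=5: a=5^-2·(≡3), b=5^3·(≡4) mod 5; (3|5)=-1, (4|5)=+1; (−1)^{-2·3·2}·(-1)^3·(+1)^-2 = -1.
v=13: a=13^0·(≡3), b=13^1·(≡4) mod 13; (3|13)=+1, (4|13)=+1; (−1)^{0·1·6}·(+1)^1·(+1)^0 = +1.
v=7: a=7^0·(≡2), b=7^-2·(≡4) mod 7; (2|7)=+1, (4|7)=+1; (−1)^{0·-2·3}·(+1)^-2·(+1)^0 = +1.
v=23: a=23^0·(≡17), b=23^1·(≡8) mod 23; (17|23)=-1, (8|23)=+1; (−1)^{0·1·11}·(-1)^1·(+1)^0 = -1.
v=2: v_2(a)=0, v_2(b)=2; units ≡ 3, 5 (mod 8); ε·ε+αω+βω = 1·0+0·1+2·1 ≡ 0  ⇒  (a,b)_2 = +1.
Ram(43, -1777555) = {5, 23, 29, 43}; no ℚ_5-point on the conic.

[5, 23, 29, 43]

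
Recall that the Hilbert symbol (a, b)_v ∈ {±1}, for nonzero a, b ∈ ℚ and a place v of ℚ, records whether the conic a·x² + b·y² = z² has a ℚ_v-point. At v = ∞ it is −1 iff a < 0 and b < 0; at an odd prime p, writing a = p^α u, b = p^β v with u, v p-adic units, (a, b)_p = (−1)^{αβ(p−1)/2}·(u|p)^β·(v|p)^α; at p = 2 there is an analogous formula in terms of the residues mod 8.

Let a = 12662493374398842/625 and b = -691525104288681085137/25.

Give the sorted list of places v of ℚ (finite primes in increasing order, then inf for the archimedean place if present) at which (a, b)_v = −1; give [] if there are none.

[11, 23]

Mod squares: a ≡ 442, b ≡ -55913. Check v ∈ {∞, 2, 3, 5, 11, 13, 17, 23}.
v=∞: 442 > 0 and -55913 < 0  ⇒  (a,b)_∞ = +1.
v=17: a=17^3·(≡13), b=17^5·(≡16) mod 17; (13|17)=+1, (16|17)=+1; (−1)^{3·5·8}·(+1)^5·(+1)^3 = +1.
v=23: a=23^2·(≡7), b=23^3·(≡17) mod 23; (7|23)=-1, (17|23)=-1; (−1)^{2·3·11}·(-1)^3·(-1)^2 = -1.
v=5: a=5^-4·(≡2), b=5^-2·(≡3) mod 5; (2|5)=-1, (3|5)=-1; (−1)^{-4·-2·2}·(-1)^-2·(-1)^-4 = +1.
v=3: a=3^8·(≡1), b=3^4·(≡1) mod 3; (1|3)=+1, (1|3)=+1; (−1)^{8·4·1}·(+1)^4·(+1)^8 = +1.
v=11: a=11^0·(≡2), b=11^3·(≡6) mod 11; (2|11)=-1, (6|11)=-1; (−1)^{0·3·5}·(-1)^3·(-1)^0 = -1.
v=13: a=13^5·(≡7), b=13^5·(≡6) mod 13; (7|13)=-1, (6|13)=-1; (−1)^{5·5·6}·(-1)^5·(-1)^5 = +1.
v=2: v_2(a)=1, v_2(b)=0; units ≡ 5, 7 (mod 8); ε·ε+αω+βω = 0·1+1·0+0·1 ≡ 0  ⇒  (a,b)_2 = +1.
(442, -55913 / ℚ) ramifies at {11, 23}: a division algebra.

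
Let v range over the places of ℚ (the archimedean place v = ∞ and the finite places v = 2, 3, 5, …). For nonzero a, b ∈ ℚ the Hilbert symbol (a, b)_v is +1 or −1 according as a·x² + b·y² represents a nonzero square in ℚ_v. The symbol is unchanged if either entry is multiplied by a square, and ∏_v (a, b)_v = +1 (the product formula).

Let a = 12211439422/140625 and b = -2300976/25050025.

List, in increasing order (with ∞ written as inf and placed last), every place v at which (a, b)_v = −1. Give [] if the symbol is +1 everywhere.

[2, 19]

Mod squares: a ≡ 238, b ≡ -19. Check v ∈ {∞, 2, 3, 5, 7, 11, 13, 17, 19, 29}.
v=7: a=7^1·(≡5), b=7^-2·(≡1) mod 7; (5|7)=-1, (1|7)=+1; (−1)^{1·-2·3}·(-1)^-2·(+1)^1 = +1.
v=19: a=19^2·(≡15), b=19^1·(≡3) mod 19; (15|19)=-1, (3|19)=-1; (−1)^{2·1·9}·(-1)^1·(-1)^2 = -1.
v=13: a=13^2·(≡12), b=13^-2·(≡2) mod 13; (12|13)=+1, (2|13)=-1; (−1)^{2·-2·6}·(+1)^-2·(-1)^2 = +1.
v=2: v_2(a)=1, v_2(b)=4; units ≡ 7, 5 (mod 8); ε·ε+αω+βω = 1·0+1·1+4·0 ≡ 1  ⇒  (a,b)_2 = -1.
v=3: a=3^-2·(≡1), b=3^2·(≡2) mod 3; (1|3)=+1, (2|3)=-1; (−1)^{-2·2·1}·(+1)^2·(-1)^-2 = +1.
v=17: a=17^1·(≡11), b=17^0·(≡13) mod 17; (11|17)=-1, (13|17)=+1; (−1)^{1·0·8}·(-1)^0·(+1)^1 = +1.
v=∞: 238 > 0 and -19 < 0  ⇒  (a,b)_∞ = +1.
v=11: a=11^0·(≡6), b=11^-2·(≡3) mod 11; (6|11)=-1, (3|11)=+1; (−1)^{0·-2·5}·(-1)^-2·(+1)^0 = +1.
v=5: a=5^-6·(≡3), b=5^-2·(≡4) mod 5; (3|5)=-1, (4|5)=+1; (−1)^{-6·-2·2}·(-1)^-2·(+1)^-6 = +1.
v=29: a=29^2·(≡4), b=29^2·(≡10) mod 29; (4|29)=+1, (10|29)=-1; (−1)^{2·2·14}·(+1)^2·(-1)^2 = +1.
Ram(238, -19) = {2, 19}; no ℚ_2-point on the conic.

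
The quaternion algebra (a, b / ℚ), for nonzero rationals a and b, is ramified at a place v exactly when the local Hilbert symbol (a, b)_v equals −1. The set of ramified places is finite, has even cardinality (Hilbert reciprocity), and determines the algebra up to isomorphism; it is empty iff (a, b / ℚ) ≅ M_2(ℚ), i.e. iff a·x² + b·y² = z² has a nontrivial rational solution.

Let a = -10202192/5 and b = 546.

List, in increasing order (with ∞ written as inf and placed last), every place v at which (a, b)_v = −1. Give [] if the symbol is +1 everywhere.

[3, 7, 11, 13]

Mod squares: a ≡ -385, b ≡ 546. Check v ∈ {∞, 2, 3, 5, 7, 11, 13}.
v=5: a=5^-1·(≡3), b=5^0·(≡1) mod 5; (3|5)=-1, (1|5)=+1; (−1)^{-1·0·2}·(-1)^0·(+1)^-1 = +1.
v=13: a=13^2·(≡6), b=13^1·(≡3) mod 13; (6|13)=-1, (3|13)=+1; (−1)^{2·1·6}·(-1)^1·(+1)^2 = -1.
v=2: v_2(a)=4, v_2(b)=1; units ≡ 7, 1 (mod 8); ε·ε+αω+βω = 1·0+4·0+1·0 ≡ 0  ⇒  (a,b)_2 = +1.
v=11: a=11^1·(≡3), b=11^0·(≡7) mod 11; (3|11)=+1, (7|11)=-1; (−1)^{1·0·5}·(+1)^0·(-1)^1 = -1.
v=3: a=3^0·(≡2), b=3^1·(≡2) mod 3; (2|3)=-1, (2|3)=-1; (−1)^{0·1·1}·(-1)^1·(-1)^0 = -1.
v=∞: -385 < 0 and 546 > 0  ⇒  (a,b)_∞ = +1.
v=7: a=7^3·(≡4), b=7^1·(≡1) mod 7; (4|7)=+1, (1|7)=+1; (−1)^{3·1·3}·(+1)^1·(+1)^3 = -1.
(-385, 546 / ℚ) ramifies at {3, 7, 11, 13}: a division algebra.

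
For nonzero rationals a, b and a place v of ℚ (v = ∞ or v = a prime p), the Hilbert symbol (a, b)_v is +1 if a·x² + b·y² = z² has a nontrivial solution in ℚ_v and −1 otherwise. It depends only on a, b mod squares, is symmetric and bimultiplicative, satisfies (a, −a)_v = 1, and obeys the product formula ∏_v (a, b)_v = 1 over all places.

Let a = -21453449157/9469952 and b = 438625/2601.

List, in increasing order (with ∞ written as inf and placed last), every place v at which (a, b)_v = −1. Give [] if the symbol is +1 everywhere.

[7, 23, 29, 31]

(a, b) ≡ (-29946, 145) mod (ℚ^×)²; places V = {2, 3, 5, 7, 11, 17, 19, 23, 29, 31, ∞}.
(a,b)_19: α=2, u≡4; β=0, v≡14 (mod 19); (4|19)=+1, (14|19)=-1; sign (−1)^0·+1^0·-1^2 = +1.
(a,b)_11: α=0, u≡10; β=2, v≡10 (mod 11); (10|11)=-1, (10|11)=-1; sign (−1)^0·-1^2·-1^0 = +1.
(a,b)_∞: sgn(-29946)=−, sgn(145)=+, so +1.
(a,b)_31: α=1, u≡26; β=0, v≡29 (mod 31); (26|31)=-1, (29|31)=-1; sign (−1)^0·-1^0·-1^1 = -1.
(a,b)_29: α=0, u≡2; β=1, v≡24 (mod 29); (2|29)=-1, (24|29)=+1; sign (−1)^0·-1^1·+1^0 = -1.
(a,b)_23: α=1, u≡16; β=0, v≡19 (mod 23); (16|23)=+1, (19|23)=-1; sign (−1)^0·+1^0·-1^1 = -1.
(a,b)_2: α=-15, β=0; u≡3, v≡1 (mod 8); ε(u)ε(v)=1·0, αω(v)=-15·0, βω(u)=0·1; sum ≡ 0  ⇒  +1.
(a,b)_7: α=3, u≡3; β=0, v≡3 (mod 7); (3|7)=-1, (3|7)=-1; sign (−1)^0·-1^0·-1^3 = -1.
(a,b)_5: α=0, u≡4; β=3, v≡4 (mod 5); (4|5)=+1, (4|5)=+1; sign (−1)^0·+1^3·+1^0 = +1.
(a,b)_17: α=-2, u≡1; β=-2, v≡16 (mod 17); (1|17)=+1, (16|17)=+1; sign (−1)^0·+1^-2·+1^-2 = +1.
(a,b)_3: α=5, u≡2; β=-2, v≡1 (mod 3); (2|3)=-1, (1|3)=+1; sign (−1)^0·-1^-2·+1^5 = +1.
|Ram(-29946, 145)| = 4, even; anisotropic at {7, 23, 29, 31}.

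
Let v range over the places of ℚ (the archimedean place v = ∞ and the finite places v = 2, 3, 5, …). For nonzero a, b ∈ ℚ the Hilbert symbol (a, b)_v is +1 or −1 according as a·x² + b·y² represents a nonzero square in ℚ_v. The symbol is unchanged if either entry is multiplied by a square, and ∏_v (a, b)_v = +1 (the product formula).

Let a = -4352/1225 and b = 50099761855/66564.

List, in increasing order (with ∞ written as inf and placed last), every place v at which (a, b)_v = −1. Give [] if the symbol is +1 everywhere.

[2, 5, 17, 29]

(a, b) ≡ (-17, 352495) mod (ℚ^×)²; places V = {2, 3, 5, 7, 11, 13, 17, 29, 43, ∞}.
(a,b)_17: α=1, u≡16; β=1, v≡12 (mod 17); (16|17)=+1, (12|17)=-1; sign (−1)^0·+1^1·-1^1 = -1.
(a,b)_2: α=8, β=-2; u≡7, v≡7 (mod 8); ε(u)ε(v)=1·1, αω(v)=8·0, βω(u)=-2·0; sum ≡ 1  ⇒  -1.
(a,b)_29: α=0, u≡8; β=3, v≡1 (mod 29); (8|29)=-1, (1|29)=+1; sign (−1)^0·-1^3·+1^0 = -1.
(a,b)_11: α=0, u≡1; β=1, v≡6 (mod 11); (1|11)=+1, (6|11)=-1; sign (−1)^0·+1^1·-1^0 = +1.
(a,b)_∞: sgn(-17)=−, sgn(352495)=+, so +1.
(a,b)_3: α=0, u≡1; β=-2, v≡1 (mod 3); (1|3)=+1, (1|3)=+1; sign (−1)^0·+1^-2·+1^0 = +1.
(a,b)_13: α=0, u≡1; β=3, v≡3 (mod 13); (1|13)=+1, (3|13)=+1; sign (−1)^0·+1^3·+1^0 = +1.
(a,b)_7: α=-2, u≡4; β=0, v≡3 (mod 7); (4|7)=+1, (3|7)=-1; sign (−1)^0·+1^0·-1^-2 = +1.
(a,b)_5: α=-2, u≡2; β=1, v≡4 (mod 5); (2|5)=-1, (4|5)=+1; sign (−1)^0·-1^1·+1^-2 = -1.
(a,b)_43: α=0, u≡18; β=-2, v≡38 (mod 43); (18|43)=-1, (38|43)=+1; sign (−1)^0·-1^-2·+1^0 = +1.
Ram(-17, 352495) = {2, 5, 17, 29}; no ℚ_2-point on the conic.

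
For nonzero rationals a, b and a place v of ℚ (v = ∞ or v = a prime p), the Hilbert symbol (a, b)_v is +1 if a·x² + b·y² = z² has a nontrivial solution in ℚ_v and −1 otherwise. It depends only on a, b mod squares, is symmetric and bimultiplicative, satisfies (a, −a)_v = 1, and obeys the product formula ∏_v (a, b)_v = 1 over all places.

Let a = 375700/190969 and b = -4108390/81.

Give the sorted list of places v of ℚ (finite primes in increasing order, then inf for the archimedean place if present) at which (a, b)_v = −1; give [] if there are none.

[2, 5, 11, 13]

Mod squares: a ≡ 13, b ≡ -24310. Check v ∈ {∞, 2, 3, 5, 11, 13, 17, 19, 23}.
v=19: a=19^-2·(≡2), b=19^0·(≡15) mod 19; (2|19)=-1, (15|19)=-1; (−1)^{-2·0·9}·(-1)^0·(-1)^-2 = +1.
v=11: a=11^0·(≡8), b=11^1·(≡1) mod 11; (8|11)=-1, (1|11)=+1; (−1)^{0·1·5}·(-1)^1·(+1)^0 = -1.
v=23: a=23^-2·(≡4), b=23^0·(≡16) mod 23; (4|23)=+1, (16|23)=+1; (−1)^{-2·0·11}·(+1)^0·(+1)^-2 = +1.
v=∞: 13 > 0 and -24310 < 0  ⇒  (a,b)_∞ = +1.
v=5: a=5^2·(≡2), b=5^1·(≡2) mod 5; (2|5)=-1, (2|5)=-1; (−1)^{2·1·2}·(-1)^1·(-1)^2 = -1.
v=13: a=13^1·(≡12), b=13^3·(≡5) mod 13; (12|13)=+1, (5|13)=-1; (−1)^{1·3·6}·(+1)^3·(-1)^1 = -1.
v=3: a=3^0·(≡1), b=3^-4·(≡2) mod 3; (1|3)=+1, (2|3)=-1; (−1)^{0·-4·1}·(+1)^-4·(-1)^0 = +1.
v=17: a=17^2·(≡1), b=17^1·(≡8) mod 17; (1|17)=+1, (8|17)=+1; (−1)^{2·1·8}·(+1)^1·(+1)^2 = +1.
v=2: v_2(a)=2, v_2(b)=1; units ≡ 5, 5 (mod 8); ε·ε+αω+βω = 0·0+2·1+1·1 ≡ 1  ⇒  (a,b)_2 = -1.
Ram(13, -24310) = {2, 5, 11, 13}; no ℚ_2-point on the conic.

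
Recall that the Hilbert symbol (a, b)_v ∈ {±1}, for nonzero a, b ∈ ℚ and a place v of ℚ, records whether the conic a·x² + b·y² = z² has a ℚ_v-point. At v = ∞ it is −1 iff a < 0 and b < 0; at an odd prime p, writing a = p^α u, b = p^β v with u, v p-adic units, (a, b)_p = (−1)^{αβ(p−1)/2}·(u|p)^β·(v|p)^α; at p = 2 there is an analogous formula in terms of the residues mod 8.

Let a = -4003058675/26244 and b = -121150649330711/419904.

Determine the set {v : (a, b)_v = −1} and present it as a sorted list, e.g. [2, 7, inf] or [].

[7, 11, 37, inf]

(a, b) ≡ (-2387, -88319) mod (ℚ^×)²; places V = {2, 3, 5, 7, 11, 13, 31, 37, ∞}.
(a,b)_37: α=2, u≡20; β=3, v≡29 (mod 37); (20|37)=-1, (29|37)=-1; sign (−1)^0·-1^3·-1^2 = -1.
(a,b)_3: α=-8, u≡1; β=-8, v≡1 (mod 3); (1|3)=+1, (1|3)=+1; sign (−1)^0·+1^-8·+1^-8 = +1.
(a,b)_5: α=2, u≡2; β=0, v≡1 (mod 5); (2|5)=-1, (1|5)=+1; sign (−1)^0·-1^0·+1^2 = +1.
(a,b)_∞: sgn(-2387)=−, sgn(-88319)=−, so -1.
(a,b)_11: α=1, u≡3; β=3, v≡1 (mod 11); (3|11)=+1, (1|11)=+1; sign (−1)^1·+1^3·+1^1 = -1.
(a,b)_31: α=1, u≡16; β=1, v≡11 (mod 31); (16|31)=+1, (11|31)=-1; sign (−1)^1·+1^1·-1^1 = +1.
(a,b)_2: α=-2, β=-6; u≡5, v≡1 (mod 8); ε(u)ε(v)=0·0, αω(v)=-2·0, βω(u)=-6·1; sum ≡ 0  ⇒  +1.
(a,b)_13: α=0, u≡6; β=2, v≡3 (mod 13); (6|13)=-1, (3|13)=+1; sign (−1)^0·-1^2·+1^0 = +1.
(a,b)_7: α=3, u≡4; β=3, v≡2 (mod 7); (4|7)=+1, (2|7)=+1; sign (−1)^1·+1^3·+1^3 = -1.
(-2387, -88319 / ℚ) ramifies at {7, 11, 37, ∞}: a division algebra.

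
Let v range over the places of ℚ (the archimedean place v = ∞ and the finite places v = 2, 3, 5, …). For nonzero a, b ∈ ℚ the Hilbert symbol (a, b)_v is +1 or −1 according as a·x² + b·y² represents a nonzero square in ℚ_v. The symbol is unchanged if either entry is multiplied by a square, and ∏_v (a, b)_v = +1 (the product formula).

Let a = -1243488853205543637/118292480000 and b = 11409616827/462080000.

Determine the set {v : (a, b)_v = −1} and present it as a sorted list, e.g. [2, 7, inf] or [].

(a, b) ≡ (-986, 406) mod (ℚ^×)²; places V = {2, 3, 5, 7, 11, 17, 19, 29, ∞}.
(a,b)_7: α=6, u≡1; β=5, v≡2 (mod 7); (1|7)=+1, (2|7)=+1; sign (−1)^0·+1^5·+1^6 = +1.
(a,b)_19: α=-2, u≡2; β=-2, v≡9 (mod 19); (2|19)=-1, (9|19)=+1; sign (−1)^0·-1^-2·+1^-2 = +1.
(a,b)_29: α=3, u≡23; β=1, v≡3 (mod 29); (23|29)=+1, (3|29)=-1; sign (−1)^0·+1^1·-1^3 = -1.
(a,b)_5: α=-4, u≡1; β=-4, v≡4 (mod 5); (1|5)=+1, (4|5)=+1; sign (−1)^0·+1^-4·+1^-4 = +1.
(a,b)_2: α=-19, β=-11; u≡3, v≡3 (mod 8); ε(u)ε(v)=1·1, αω(v)=-19·1, βω(u)=-11·1; sum ≡ 1  ⇒  -1.
(a,b)_∞: sgn(-986)=−, sgn(406)=+, so +1.
(a,b)_17: α=3, u≡7; β=2, v≡2 (mod 17); (7|17)=-1, (2|17)=+1; sign (−1)^0·-1^2·+1^3 = +1.
(a,b)_11: α=2, u≡4; β=0, v≡6 (mod 11); (4|11)=+1, (6|11)=-1; sign (−1)^0·+1^0·-1^2 = +1.
(a,b)_3: α=6, u≡1; β=4, v≡1 (mod 3); (1|3)=+1, (1|3)=+1; sign (−1)^0·+1^4·+1^6 = +1.
|Ram(-986, 406)| = 2, even; anisotropic at {2, 29}.

[2, 29]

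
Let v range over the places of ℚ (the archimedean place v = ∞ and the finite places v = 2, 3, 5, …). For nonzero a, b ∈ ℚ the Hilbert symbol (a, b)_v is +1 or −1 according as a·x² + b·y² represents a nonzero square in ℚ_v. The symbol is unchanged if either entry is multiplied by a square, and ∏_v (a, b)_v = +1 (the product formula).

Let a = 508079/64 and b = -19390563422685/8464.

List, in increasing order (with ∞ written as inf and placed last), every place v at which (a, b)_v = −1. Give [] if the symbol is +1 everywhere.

(a, b) ≡ (4199, -1365) mod (ℚ^×)²; places V = {2, 3, 5, 7, 11, 13, 17, 19, 23, 41, ∞}.
(a,b)_5: α=0, u≡1; β=1, v≡2 (mod 5); (1|5)=+1, (2|5)=-1; sign (−1)^0·+1^1·-1^0 = +1.
(a,b)_11: α=2, u≡7; β=0, v≡8 (mod 11); (7|11)=-1, (8|11)=-1; sign (−1)^0·-1^0·-1^2 = +1.
(a,b)_∞: sgn(4199)=+, sgn(-1365)=−, so +1.
(a,b)_19: α=1, u≡12; β=2, v≡3 (mod 19); (12|19)=-1, (3|19)=-1; sign (−1)^0·-1^2·-1^1 = -1.
(a,b)_3: α=0, u≡2; β=5, v≡1 (mod 3); (2|3)=-1, (1|3)=+1; sign (−1)^0·-1^5·+1^0 = -1.
(a,b)_7: α=0, u≡5; β=1, v≡4 (mod 7); (5|7)=-1, (4|7)=+1; sign (−1)^0·-1^1·+1^0 = -1.
(a,b)_23: α=0, u≡12; β=-2, v≡11 (mod 23); (12|23)=+1, (11|23)=-1; sign (−1)^0·+1^-2·-1^0 = +1.
(a,b)_13: α=1, u≡8; β=1, v≡4 (mod 13); (8|13)=-1, (4|13)=+1; sign (−1)^0·-1^1·+1^1 = -1.
(a,b)_2: α=-6, β=-4; u≡7, v≡3 (mod 8); ε(u)ε(v)=1·1, αω(v)=-6·1, βω(u)=-4·0; sum ≡ 1  ⇒  -1.
(a,b)_41: α=0, u≡11; β=2, v≡3 (mod 41); (11|41)=-1, (3|41)=-1; sign (−1)^0·-1^2·-1^0 = +1.
(a,b)_17: α=1, u≡4; β=2, v≡12 (mod 17); (4|17)=+1, (12|17)=-1; sign (−1)^0·+1^2·-1^1 = -1.
|Ram(4199, -1365)| = 6, even; anisotropic at {2, 3, 7, 13, 17, 19}.

[2, 3, 7, 13, 17, 19]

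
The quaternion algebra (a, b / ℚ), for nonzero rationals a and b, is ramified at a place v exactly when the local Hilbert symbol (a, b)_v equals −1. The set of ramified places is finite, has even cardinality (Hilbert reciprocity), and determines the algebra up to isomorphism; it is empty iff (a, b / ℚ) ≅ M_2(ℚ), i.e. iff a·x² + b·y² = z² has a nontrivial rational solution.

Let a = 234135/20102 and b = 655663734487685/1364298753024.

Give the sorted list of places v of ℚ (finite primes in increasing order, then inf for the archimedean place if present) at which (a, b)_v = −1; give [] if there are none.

(a, b) ≡ (8170, 4085) mod (ℚ^×)²; places V = {2, 3, 5, 7, 11, 19, 23, 43, ∞}.
(a,b)_43: α=1, u≡32; β=3, v≡10 (mod 43); (32|43)=-1, (10|43)=+1; sign (−1)^1·-1^3·+1^1 = +1.
(a,b)_2: α=-1, β=-10; u≡5, v≡5 (mod 8); ε(u)ε(v)=0·0, αω(v)=-1·1, βω(u)=-10·1; sum ≡ 1  ⇒  -1.
(a,b)_3: α=2, u≡1; β=-2, v≡2 (mod 3); (1|3)=+1, (2|3)=-1; sign (−1)^0·+1^-2·-1^2 = +1.
(a,b)_∞: sgn(8170)=+, sgn(4085)=+, so +1.
(a,b)_19: α=-1, u≡13; β=1, v≡17 (mod 19); (13|19)=-1, (17|19)=+1; sign (−1)^1·-1^1·+1^-1 = +1.
(a,b)_7: α=0, u≡4; β=2, v≡1 (mod 7); (4|7)=+1, (1|7)=+1; sign (−1)^0·+1^2·+1^0 = +1.
(a,b)_23: α=-2, u≡15; β=-6, v≡20 (mod 23); (15|23)=-1, (20|23)=-1; sign (−1)^0·-1^-6·-1^-2 = +1.
(a,b)_11: α=2, u≡2; β=6, v≡1 (mod 11); (2|11)=-1, (1|11)=+1; sign (−1)^0·-1^6·+1^2 = +1.
(a,b)_5: α=1, u≡1; β=1, v≡3 (mod 5); (1|5)=+1, (3|5)=-1; sign (−1)^0·+1^1·-1^1 = -1.
(8170, 4085 / ℚ) ramifies at {2, 5}: a division algebra.

[2, 5]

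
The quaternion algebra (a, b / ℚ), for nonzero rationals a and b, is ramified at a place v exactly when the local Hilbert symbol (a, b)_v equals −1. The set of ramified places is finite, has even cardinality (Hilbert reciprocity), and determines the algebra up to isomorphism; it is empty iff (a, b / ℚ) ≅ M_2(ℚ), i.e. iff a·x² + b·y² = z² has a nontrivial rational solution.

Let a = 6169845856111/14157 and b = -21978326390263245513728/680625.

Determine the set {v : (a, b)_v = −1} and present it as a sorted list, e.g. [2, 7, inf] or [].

Mod squares: a ≡ 2660203, b ≡ -17. Check v ∈ {∞, 2, 3, 5, 7, 11, 13, 17, 19, 23, 31, 41}.
v=7: a=7^1·(≡3), b=7^2·(≡2) mod 7; (3|7)=-1, (2|7)=+1; (−1)^{1·2·3}·(-1)^2·(+1)^1 = +1.
v=13: a=13^-1·(≡8), b=13^0·(≡3) mod 13; (8|13)=-1, (3|13)=+1; (−1)^{-1·0·6}·(-1)^0·(+1)^-1 = +1.
v=∞: 2660203 > 0 and -17 < 0  ⇒  (a,b)_∞ = +1.
v=2: v_2(a)=0, v_2(b)=10; units ≡ 3, 7 (mod 8); ε·ε+αω+βω = 1·1+0·0+10·1 ≡ 1  ⇒  (a,b)_2 = -1.
v=5: a=5^0·(≡3), b=5^-4·(≡3) mod 5; (3|5)=-1, (3|5)=-1; (−1)^{0·-4·2}·(-1)^-4·(-1)^0 = +1.
v=3: a=3^-2·(≡1), b=3^-2·(≡1) mod 3; (1|3)=+1, (1|3)=+1; (−1)^{-2·-2·1}·(+1)^-2·(+1)^-2 = +1.
v=17: a=17^4·(≡15), b=17^5·(≡16) mod 17; (15|17)=+1, (16|17)=+1; (−1)^{4·5·8}·(+1)^5·(+1)^4 = +1.
v=41: a=41^1·(≡2), b=41^2·(≡14) mod 41; (2|41)=+1, (14|41)=-1; (−1)^{1·2·20}·(+1)^2·(-1)^1 = -1.
v=31: a=31^1·(≡28), b=31^2·(≡20) mod 31; (28|31)=+1, (20|31)=+1; (−1)^{1·2·15}·(+1)^2·(+1)^1 = +1.
v=19: a=19^2·(≡8), b=19^2·(≡18) mod 19; (8|19)=-1, (18|19)=-1; (−1)^{2·2·9}·(-1)^2·(-1)^2 = +1.
v=23: a=23^1·(≡11), b=23^2·(≡8) mod 23; (11|23)=-1, (8|23)=+1; (−1)^{1·2·11}·(-1)^2·(+1)^1 = +1.
v=11: a=11^-2·(≡2), b=11^-2·(≡9) mod 11; (2|11)=-1, (9|11)=+1; (−1)^{-2·-2·5}·(-1)^-2·(+1)^-2 = +1.
|Ram(2660203, -17)| = 2, even; anisotropic at {2, 41}.

[2, 41]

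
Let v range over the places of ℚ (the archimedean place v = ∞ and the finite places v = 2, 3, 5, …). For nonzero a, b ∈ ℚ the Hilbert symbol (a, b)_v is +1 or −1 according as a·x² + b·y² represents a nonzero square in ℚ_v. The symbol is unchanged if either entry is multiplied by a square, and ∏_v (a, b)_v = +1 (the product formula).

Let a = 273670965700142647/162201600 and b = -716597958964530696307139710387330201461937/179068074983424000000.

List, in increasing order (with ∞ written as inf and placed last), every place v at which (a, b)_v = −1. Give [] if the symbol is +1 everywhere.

Mod squares: a ≡ 77, b ≡ -217. Check v ∈ {∞, 2, 3, 5, 7, 11, 13, 17, 19, 31}.
v=2: v_2(a)=-16, v_2(b)=-30; units ≡ 5, 7 (mod 8); ε·ε+αω+βω = 0·1+-16·0+-30·1 ≡ 0  ⇒  (a,b)_2 = +1.
v=31: a=31^4·(≡26), b=31^9·(≡15) mod 31; (26|31)=-1, (15|31)=-1; (−1)^{4·9·15}·(-1)^9·(-1)^4 = -1.
v=11: a=11^-1·(≡10), b=11^-4·(≡9) mod 11; (10|11)=-1, (9|11)=+1; (−1)^{-1·-4·5}·(-1)^-4·(+1)^-1 = +1.
v=∞: 77 > 0 and -217 < 0  ⇒  (a,b)_∞ = +1.
v=7: a=7^5·(≡4), b=7^17·(≡2) mod 7; (4|7)=+1, (2|7)=+1; (−1)^{5·17·3}·(+1)^17·(+1)^5 = -1.
v=3: a=3^-2·(≡2), b=3^-6·(≡2) mod 3; (2|3)=-1, (2|3)=-1; (−1)^{-2·-6·1}·(-1)^-6·(-1)^-2 = +1.
v=17: a=17^2·(≡4), b=17^6·(≡16) mod 17; (4|17)=+1, (16|17)=+1; (−1)^{2·6·8}·(+1)^6·(+1)^2 = +1.
v=5: a=5^-2·(≡3), b=5^-6·(≡3) mod 5; (3|5)=-1, (3|5)=-1; (−1)^{-2·-6·2}·(-1)^-6·(-1)^-2 = +1.
v=13: a=13^2·(≡9), b=13^6·(≡12) mod 13; (9|13)=+1, (12|13)=+1; (−1)^{2·6·6}·(+1)^6·(+1)^2 = +1.
v=19: a=19^2·(≡5), b=19^0·(≡11) mod 19; (5|19)=+1, (11|19)=+1; (−1)^{2·0·9}·(+1)^0·(+1)^2 = +1.
(77, -217 / ℚ) ramifies at {7, 31}: a division algebra.

[7, 31]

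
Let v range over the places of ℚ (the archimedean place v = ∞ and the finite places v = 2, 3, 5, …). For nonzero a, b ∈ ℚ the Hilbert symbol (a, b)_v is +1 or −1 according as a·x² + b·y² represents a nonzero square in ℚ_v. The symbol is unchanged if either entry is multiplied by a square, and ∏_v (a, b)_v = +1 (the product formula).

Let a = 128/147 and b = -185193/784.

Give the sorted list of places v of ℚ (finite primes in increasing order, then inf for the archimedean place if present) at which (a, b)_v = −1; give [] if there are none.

(a, b) ≡ (6, -57) mod (ℚ^×)²; places V = {2, 3, 7, 19, ∞}.
(a,b)_19: α=0, u≡1; β=3, v≡6 (mod 19); (1|19)=+1, (6|19)=+1; sign (−1)^0·+1^3·+1^0 = +1.
(a,b)_∞: sgn(6)=+, sgn(-57)=−, so +1.
(a,b)_7: α=-2, u≡3; β=-2, v≡3 (mod 7); (3|7)=-1, (3|7)=-1; sign (−1)^0·-1^-2·-1^-2 = +1.
(a,b)_3: α=-1, u≡2; β=3, v≡2 (mod 3); (2|3)=-1, (2|3)=-1; sign (−1)^1·-1^3·-1^-1 = -1.
(a,b)_2: α=7, β=-4; u≡3, v≡7 (mod 8); ε(u)ε(v)=1·1, αω(v)=7·0, βω(u)=-4·1; sum ≡ 1  ⇒  -1.
|Ram(6, -57)| = 2, even; anisotropic at {2, 3}.

[2, 3]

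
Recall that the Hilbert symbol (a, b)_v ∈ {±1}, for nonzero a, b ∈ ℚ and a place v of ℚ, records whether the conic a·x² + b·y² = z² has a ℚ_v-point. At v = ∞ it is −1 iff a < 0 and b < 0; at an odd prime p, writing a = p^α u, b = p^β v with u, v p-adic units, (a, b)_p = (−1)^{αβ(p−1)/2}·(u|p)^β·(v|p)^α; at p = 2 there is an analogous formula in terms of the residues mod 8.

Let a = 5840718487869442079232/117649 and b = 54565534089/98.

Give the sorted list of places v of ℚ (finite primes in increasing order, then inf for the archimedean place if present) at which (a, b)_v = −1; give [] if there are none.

[2, 31]

(a, b) ≡ (58, 19778) mod (ℚ^×)²; places V = {2, 3, 7, 11, 29, 31, ∞}.
(a,b)_∞: sgn(58)=+, sgn(19778)=+, so +1.
(a,b)_2: α=9, β=-1; u≡5, v≡1 (mod 8); ε(u)ε(v)=0·0, αω(v)=9·0, βω(u)=-1·1; sum ≡ 1  ⇒  -1.
(a,b)_31: α=2, u≡27; β=1, v≡20 (mod 31); (27|31)=-1, (20|31)=+1; sign (−1)^0·-1^1·+1^2 = -1.
(a,b)_3: α=14, u≡1; β=8, v≡2 (mod 3); (1|3)=+1, (2|3)=-1; sign (−1)^0·+1^8·-1^14 = +1.
(a,b)_7: α=-6, u≡1; β=-2, v≡5 (mod 7); (1|7)=+1, (5|7)=-1; sign (−1)^0·+1^-2·-1^-6 = +1.
(a,b)_29: α=5, u≡8; β=3, v≡14 (mod 29); (8|29)=-1, (14|29)=-1; sign (−1)^0·-1^3·-1^5 = +1.
(a,b)_11: α=2, u≡9; β=1, v≡9 (mod 11); (9|11)=+1, (9|11)=+1; sign (−1)^0·+1^1·+1^2 = +1.
(58, 19778 / ℚ) ramifies at {2, 31}: a division algebra.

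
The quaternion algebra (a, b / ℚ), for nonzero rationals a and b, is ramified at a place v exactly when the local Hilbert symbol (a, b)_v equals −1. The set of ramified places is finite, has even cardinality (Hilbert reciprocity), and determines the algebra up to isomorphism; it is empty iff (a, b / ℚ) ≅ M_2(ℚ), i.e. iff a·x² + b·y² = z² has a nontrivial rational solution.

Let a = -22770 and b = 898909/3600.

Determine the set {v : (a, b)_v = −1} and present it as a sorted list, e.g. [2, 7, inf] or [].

[2, 17]

(a, b) ≡ (-2530, 7429) mod (ℚ^×)²; places V = {2, 3, 5, 11, 17, 19, 23, ∞}.
(a,b)_17: α=0, u≡10; β=1, v≡11 (mod 17); (10|17)=-1, (11|17)=-1; sign (−1)^0·-1^1·-1^0 = -1.
(a,b)_19: α=0, u≡11; β=1, v≡17 (mod 19); (11|19)=+1, (17|19)=+1; sign (−1)^0·+1^1·+1^0 = +1.
(a,b)_23: α=1, u≡22; β=1, v≡12 (mod 23); (22|23)=-1, (12|23)=+1; sign (−1)^1·-1^1·+1^1 = +1.
(a,b)_∞: sgn(-2530)=−, sgn(7429)=+, so +1.
(a,b)_2: α=1, β=-4; u≡7, v≡5 (mod 8); ε(u)ε(v)=1·0, αω(v)=1·1, βω(u)=-4·0; sum ≡ 1  ⇒  -1.
(a,b)_5: α=1, u≡1; β=-2, v≡1 (mod 5); (1|5)=+1, (1|5)=+1; sign (−1)^0·+1^-2·+1^1 = +1.
(a,b)_11: α=1, u≡9; β=2, v≡5 (mod 11); (9|11)=+1, (5|11)=+1; sign (−1)^0·+1^2·+1^1 = +1.
(a,b)_3: α=2, u≡2; β=-2, v≡1 (mod 3); (2|3)=-1, (1|3)=+1; sign (−1)^0·-1^-2·+1^2 = +1.
|Ram(-2530, 7429)| = 2, even; anisotropic at {2, 17}.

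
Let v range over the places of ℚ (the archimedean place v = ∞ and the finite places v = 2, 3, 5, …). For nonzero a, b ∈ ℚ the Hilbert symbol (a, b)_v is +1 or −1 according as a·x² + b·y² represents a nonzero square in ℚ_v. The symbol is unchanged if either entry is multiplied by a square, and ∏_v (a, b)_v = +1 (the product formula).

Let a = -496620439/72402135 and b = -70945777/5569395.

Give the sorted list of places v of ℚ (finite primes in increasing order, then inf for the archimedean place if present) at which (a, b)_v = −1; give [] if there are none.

[3, 13, 17, inf]

(a, b) ≡ (-5865, -533715) mod (ℚ^×)²; places V = {2, 3, 5, 7, 13, 17, 23, ∞}.
(a,b)_5: α=-1, u≡3; β=-1, v≡2 (mod 5); (3|5)=-1, (2|5)=-1; sign (−1)^0·-1^-1·-1^-1 = +1.
(a,b)_3: α=-1, u≡1; β=-1, v≡1 (mod 3); (1|3)=+1, (1|3)=+1; sign (−1)^1·+1^-1·+1^-1 = -1.
(a,b)_7: α=4, u≡4; β=3, v≡3 (mod 7); (4|7)=+1, (3|7)=-1; sign (−1)^0·+1^3·-1^4 = +1.
(a,b)_13: α=-6, u≡5; β=-5, v≡10 (mod 13); (5|13)=-1, (10|13)=+1; sign (−1)^0·-1^-5·+1^-6 = -1.
(a,b)_2: α=0, β=0; u≡7, v≡5 (mod 8); ε(u)ε(v)=1·0, αω(v)=0·1, βω(u)=0·0; sum ≡ 0  ⇒  +1.
(a,b)_17: α=1, u≡10; β=1, v≡4 (mod 17); (10|17)=-1, (4|17)=+1; sign (−1)^0·-1^1·+1^1 = -1.
(a,b)_23: α=3, u≡19; β=3, v≡9 (mod 23); (19|23)=-1, (9|23)=+1; sign (−1)^1·-1^3·+1^3 = +1.
(a,b)_∞: sgn(-5865)=−, sgn(-533715)=−, so -1.
|Ram(-5865, -533715)| = 4, even; anisotropic at {3, 13, 17, ∞}.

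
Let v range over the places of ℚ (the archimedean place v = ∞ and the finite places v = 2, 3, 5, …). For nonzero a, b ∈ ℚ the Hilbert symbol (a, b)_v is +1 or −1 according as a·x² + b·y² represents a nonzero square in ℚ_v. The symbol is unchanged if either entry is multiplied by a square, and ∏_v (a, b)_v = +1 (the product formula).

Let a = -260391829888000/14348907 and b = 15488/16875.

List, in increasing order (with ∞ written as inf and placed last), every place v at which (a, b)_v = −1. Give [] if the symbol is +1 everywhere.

[3, 17, 31, 37]

Mod squares: a ≡ -292485, b ≡ 6. Check v ∈ {∞, 2, 3, 5, 11, 17, 19, 31, 37}.
v=37: a=37^1·(≡5), b=37^0·(≡32) mod 37; (5|37)=-1, (32|37)=-1; (−1)^{1·0·18}·(-1)^0·(-1)^1 = -1.
v=31: a=31^1·(≡2), b=31^0·(≡13) mod 31; (2|31)=+1, (13|31)=-1; (−1)^{1·0·15}·(+1)^0·(-1)^1 = -1.
v=19: a=19^2·(≡5), b=19^0·(≡1) mod 19; (5|19)=+1, (1|19)=+1; (−1)^{2·0·9}·(+1)^0·(+1)^2 = +1.
v=2: v_2(a)=10, v_2(b)=7; units ≡ 3, 3 (mod 8); ε·ε+αω+βω = 1·1+10·1+7·1 ≡ 0  ⇒  (a,b)_2 = +1.
v=5: a=5^3·(≡3), b=5^-4·(≡4) mod 5; (3|5)=-1, (4|5)=+1; (−1)^{3·-4·2}·(-1)^-4·(+1)^3 = +1.
v=11: a=11^0·(≡3), b=11^2·(≡7) mod 11; (3|11)=+1, (7|11)=-1; (−1)^{0·2·5}·(+1)^2·(-1)^0 = +1.
v=3: a=3^-15·(≡2), b=3^-3·(≡2) mod 3; (2|3)=-1, (2|3)=-1; (−1)^{-15·-3·1}·(-1)^-3·(-1)^-15 = -1.
v=17: a=17^3·(≡8), b=17^0·(≡14) mod 17; (8|17)=+1, (14|17)=-1; (−1)^{3·0·8}·(+1)^0·(-1)^3 = -1.
v=∞: -292485 < 0 and 6 > 0  ⇒  (a,b)_∞ = +1.
|Ram(-292485, 6)| = 4, even; anisotropic at {3, 17, 31, 37}.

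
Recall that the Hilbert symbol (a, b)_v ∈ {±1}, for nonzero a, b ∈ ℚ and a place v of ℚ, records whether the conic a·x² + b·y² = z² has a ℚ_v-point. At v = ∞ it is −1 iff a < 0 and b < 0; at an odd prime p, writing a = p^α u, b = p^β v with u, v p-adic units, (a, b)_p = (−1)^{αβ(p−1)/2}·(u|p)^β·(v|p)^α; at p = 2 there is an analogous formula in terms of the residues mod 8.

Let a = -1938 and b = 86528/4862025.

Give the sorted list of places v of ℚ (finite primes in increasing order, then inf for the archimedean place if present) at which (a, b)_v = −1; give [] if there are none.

[3, 19]

(a, b) ≡ (-1938, 2) mod (ℚ^×)²; places V = {2, 3, 5, 7, 13, 17, 19, ∞}.
(a,b)_17: α=1, u≡5; β=0, v≡4 (mod 17); (5|17)=-1, (4|17)=+1; sign (−1)^0·-1^0·+1^1 = +1.
(a,b)_∞: sgn(-1938)=−, sgn(2)=+, so +1.
(a,b)_7: α=0, u≡1; β=-4, v≡4 (mod 7); (1|7)=+1, (4|7)=+1; sign (−1)^0·+1^-4·+1^0 = +1.
(a,b)_19: α=1, u≡12; β=0, v≡2 (mod 19); (12|19)=-1, (2|19)=-1; sign (−1)^0·-1^0·-1^1 = -1.
(a,b)_5: α=0, u≡2; β=-2, v≡3 (mod 5); (2|5)=-1, (3|5)=-1; sign (−1)^0·-1^-2·-1^0 = +1.
(a,b)_13: α=0, u≡12; β=2, v≡8 (mod 13); (12|13)=+1, (8|13)=-1; sign (−1)^0·+1^2·-1^0 = +1.
(a,b)_3: α=1, u≡2; β=-4, v≡2 (mod 3); (2|3)=-1, (2|3)=-1; sign (−1)^0·-1^-4·-1^1 = -1.
(a,b)_2: α=1, β=9; u≡7, v≡1 (mod 8); ε(u)ε(v)=1·0, αω(v)=1·0, βω(u)=9·0; sum ≡ 0  ⇒  +1.
(-1938, 2 / ℚ) ramifies at {3, 19}: a division algebra.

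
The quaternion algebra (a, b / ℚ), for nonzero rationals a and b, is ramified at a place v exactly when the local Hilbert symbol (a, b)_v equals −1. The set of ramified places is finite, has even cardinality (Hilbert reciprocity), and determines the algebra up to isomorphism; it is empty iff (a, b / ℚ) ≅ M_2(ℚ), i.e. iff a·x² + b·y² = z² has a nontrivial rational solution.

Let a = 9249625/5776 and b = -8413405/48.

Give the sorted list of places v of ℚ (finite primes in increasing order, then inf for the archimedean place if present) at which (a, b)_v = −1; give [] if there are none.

(a, b) ≡ (385, -15015) mod (ℚ^×)²; places V = {2, 3, 5, 7, 11, 13, 19, 31, 41, ∞}.
(a,b)_13: α=0, u≡2; β=1, v≡8 (mod 13); (2|13)=-1, (8|13)=-1; sign (−1)^0·-1^1·-1^0 = -1.
(a,b)_7: α=1, u≡6; β=1, v≡1 (mod 7); (6|7)=-1, (1|7)=+1; sign (−1)^1·-1^1·+1^1 = +1.
(a,b)_41: α=0, u≡36; β=2, v≡23 (mod 41); (36|41)=+1, (23|41)=+1; sign (−1)^0·+1^2·+1^0 = +1.
(a,b)_11: α=1, u≡2; β=1, v≡2 (mod 11); (2|11)=-1, (2|11)=-1; sign (−1)^1·-1^1·-1^1 = -1.
(a,b)_3: α=0, u≡1; β=-1, v≡2 (mod 3); (1|3)=+1, (2|3)=-1; sign (−1)^0·+1^-1·-1^0 = +1.
(a,b)_5: α=3, u≡2; β=1, v≡3 (mod 5); (2|5)=-1, (3|5)=-1; sign (−1)^0·-1^1·-1^3 = +1.
(a,b)_19: α=-2, u≡4; β=0, v≡8 (mod 19); (4|19)=+1, (8|19)=-1; sign (−1)^0·+1^0·-1^-2 = +1.
(a,b)_2: α=-4, β=-4; u≡1, v≡1 (mod 8); ε(u)ε(v)=0·0, αω(v)=-4·0, βω(u)=-4·0; sum ≡ 0  ⇒  +1.
(a,b)_∞: sgn(385)=+, sgn(-15015)=−, so +1.
(a,b)_31: α=2, u≡17; β=0, v≡7 (mod 31); (17|31)=-1, (7|31)=+1; sign (−1)^0·-1^0·+1^2 = +1.
Ram(385, -15015) = {11, 13}; no ℚ_11-point on the conic.

[11, 13]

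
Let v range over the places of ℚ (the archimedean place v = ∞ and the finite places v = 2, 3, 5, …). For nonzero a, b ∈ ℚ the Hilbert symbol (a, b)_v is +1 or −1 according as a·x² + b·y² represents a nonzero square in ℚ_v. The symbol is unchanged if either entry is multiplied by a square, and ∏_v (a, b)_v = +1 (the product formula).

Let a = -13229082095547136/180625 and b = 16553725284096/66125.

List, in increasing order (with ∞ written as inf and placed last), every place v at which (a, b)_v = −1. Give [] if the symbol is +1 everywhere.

(a, b) ≡ (-91, 1155) mod (ℚ^×)²; places V = {2, 3, 5, 7, 11, 13, 17, 23, ∞}.
(a,b)_2: α=8, β=8; u≡5, v≡3 (mod 8); ε(u)ε(v)=0·1, αω(v)=8·1, βω(u)=8·1; sum ≡ 0  ⇒  +1.
(a,b)_5: α=-4, u≡1; β=-3, v≡4 (mod 5); (1|5)=+1, (4|5)=+1; sign (−1)^0·+1^-3·+1^-4 = +1.
(a,b)_7: α=7, u≡1; β=1, v≡2 (mod 7); (1|7)=+1, (2|7)=+1; sign (−1)^1·+1^1·+1^7 = -1.
(a,b)_13: α=7, u≡8; β=4, v≡2 (mod 13); (8|13)=-1, (2|13)=-1; sign (−1)^0·-1^4·-1^7 = -1.
(a,b)_11: α=0, u≡10; β=3, v≡7 (mod 11); (10|11)=-1, (7|11)=-1; sign (−1)^0·-1^3·-1^0 = -1.
(a,b)_23: α=0, u≡12; β=-2, v≡7 (mod 23); (12|23)=+1, (7|23)=-1; sign (−1)^0·+1^-2·-1^0 = +1.
(a,b)_17: α=-2, u≡12; β=0, v≡16 (mod 17); (12|17)=-1, (16|17)=+1; sign (−1)^0·-1^0·+1^-2 = +1.
(a,b)_3: α=0, u≡2; β=5, v≡1 (mod 3); (2|3)=-1, (1|3)=+1; sign (−1)^0·-1^5·+1^0 = -1.
(a,b)_∞: sgn(-91)=−, sgn(1155)=+, so +1.
|Ram(-91, 1155)| = 4, even; anisotropic at {3, 7, 11, 13}.

[3, 7, 11, 13]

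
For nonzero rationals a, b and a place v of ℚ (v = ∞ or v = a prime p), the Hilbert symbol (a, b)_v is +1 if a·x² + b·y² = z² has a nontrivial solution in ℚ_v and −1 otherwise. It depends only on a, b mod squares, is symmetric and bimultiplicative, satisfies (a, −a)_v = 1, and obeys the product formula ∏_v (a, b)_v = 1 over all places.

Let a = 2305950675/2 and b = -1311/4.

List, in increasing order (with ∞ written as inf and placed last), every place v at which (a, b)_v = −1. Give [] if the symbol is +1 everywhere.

(a, b) ≡ (966, -1311) mod (ℚ^×)²; places V = {2, 3, 5, 7, 19, 23, ∞}.
(a,b)_∞: sgn(966)=+, sgn(-1311)=−, so +1.
(a,b)_3: α=1, u≡1; β=1, v≡1 (mod 3); (1|3)=+1, (1|3)=+1; sign (−1)^1·+1^1·+1^1 = -1.
(a,b)_7: α=1, u≡3; β=0, v≡3 (mod 7); (3|7)=-1, (3|7)=-1; sign (−1)^0·-1^0·-1^1 = -1.
(a,b)_19: α=2, u≡4; β=1, v≡16 (mod 19); (4|19)=+1, (16|19)=+1; sign (−1)^0·+1^1·+1^2 = +1.
(a,b)_5: α=2, u≡1; β=0, v≡1 (mod 5); (1|5)=+1, (1|5)=+1; sign (−1)^0·+1^0·+1^2 = +1.
(a,b)_23: α=3, u≡14; β=1, v≡3 (mod 23); (14|23)=-1, (3|23)=+1; sign (−1)^1·-1^1·+1^3 = +1.
(a,b)_2: α=-1, β=-2; u≡3, v≡1 (mod 8); ε(u)ε(v)=1·0, αω(v)=-1·0, βω(u)=-2·1; sum ≡ 0  ⇒  +1.
|Ram(966, -1311)| = 2, even; anisotropic at {3, 7}.

[3, 7]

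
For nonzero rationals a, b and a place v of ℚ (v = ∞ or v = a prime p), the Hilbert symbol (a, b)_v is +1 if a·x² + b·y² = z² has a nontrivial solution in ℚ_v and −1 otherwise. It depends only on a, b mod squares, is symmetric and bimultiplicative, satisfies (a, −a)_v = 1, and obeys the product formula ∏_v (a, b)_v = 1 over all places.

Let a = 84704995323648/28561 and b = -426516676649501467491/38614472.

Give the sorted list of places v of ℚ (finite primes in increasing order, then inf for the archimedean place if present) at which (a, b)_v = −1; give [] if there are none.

(a, b) ≡ (7, -6902) mod (ℚ^×)²; places V = {2, 3, 7, 11, 13, 17, 29, ∞}.
(a,b)_11: α=0, u≡8; β=2, v≡10 (mod 11); (8|11)=-1, (10|11)=-1; sign (−1)^0·-1^2·-1^0 = +1.
(a,b)_7: α=5, u≡4; β=9, v≡2 (mod 7); (4|7)=+1, (2|7)=+1; sign (−1)^1·+1^9·+1^5 = -1.
(a,b)_29: α=2, u≡4; β=3, v≡28 (mod 29); (4|29)=+1, (28|29)=+1; sign (−1)^0·+1^3·+1^2 = +1.
(a,b)_17: α=2, u≡5; β=3, v≡13 (mod 17); (5|17)=-1, (13|17)=+1; sign (−1)^0·-1^3·+1^2 = -1.
(a,b)_∞: sgn(7)=+, sgn(-6902)=−, so +1.
(a,b)_13: α=-4, u≡11; β=-6, v≡4 (mod 13); (11|13)=-1, (4|13)=+1; sign (−1)^0·-1^-6·+1^-4 = +1.
(a,b)_3: α=4, u≡1; β=6, v≡1 (mod 3); (1|3)=+1, (1|3)=+1; sign (−1)^0·+1^6·+1^4 = +1.
(a,b)_2: α=8, β=-3; u≡7, v≡5 (mod 8); ε(u)ε(v)=1·0, αω(v)=8·1, βω(u)=-3·0; sum ≡ 0  ⇒  +1.
(7, -6902 / ℚ) ramifies at {7, 17}: a division algebra.

[7, 17]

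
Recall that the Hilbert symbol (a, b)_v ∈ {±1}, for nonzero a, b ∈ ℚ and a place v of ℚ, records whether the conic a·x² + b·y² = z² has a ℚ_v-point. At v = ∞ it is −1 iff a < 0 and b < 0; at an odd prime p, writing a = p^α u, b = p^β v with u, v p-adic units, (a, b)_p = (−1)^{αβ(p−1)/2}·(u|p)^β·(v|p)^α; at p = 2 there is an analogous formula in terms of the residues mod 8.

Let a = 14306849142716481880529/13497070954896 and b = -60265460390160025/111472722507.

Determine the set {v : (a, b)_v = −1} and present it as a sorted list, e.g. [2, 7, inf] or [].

[3, 11]

Mod squares: a ≡ 1001, b ≡ -3. Check v ∈ {∞, 2, 3, 5, 7, 11, 13, 17, 23, 29}.
v=2: v_2(a)=-4, v_2(b)=0; units ≡ 1, 5 (mod 8); ε·ε+αω+βω = 0·0+-4·1+0·0 ≡ 0  ⇒  (a,b)_2 = +1.
v=23: a=23^-2·(≡2), b=23^-2·(≡5) mod 23; (2|23)=+1, (5|23)=-1; (−1)^{-2·-2·11}·(+1)^-2·(-1)^-2 = +1.
v=17: a=17^-2·(≡15), b=17^-4·(≡12) mod 17; (15|17)=+1, (12|17)=-1; (−1)^{-2·-4·8}·(+1)^-4·(-1)^-2 = +1.
v=3: a=3^-8·(≡2), b=3^-1·(≡2) mod 3; (2|3)=-1, (2|3)=-1; (−1)^{-8·-1·1}·(-1)^-1·(-1)^-8 = -1.
v=11: a=11^7·(≡4), b=11^4·(≡10) mod 11; (4|11)=+1, (10|11)=-1; (−1)^{7·4·5}·(+1)^4·(-1)^7 = -1.
v=29: a=29^-2·(≡26), b=29^-2·(≡2) mod 29; (26|29)=-1, (2|29)=-1; (−1)^{-2·-2·14}·(-1)^-2·(-1)^-2 = +1.
v=∞: 1001 > 0 and -3 < 0  ⇒  (a,b)_∞ = +1.
v=7: a=7^11·(≡6), b=7^8·(≡2) mod 7; (6|7)=-1, (2|7)=+1; (−1)^{11·8·3}·(-1)^8·(+1)^11 = +1.
v=5: a=5^0·(≡4), b=5^2·(≡2) mod 5; (4|5)=+1, (2|5)=-1; (−1)^{0·2·2}·(+1)^2·(-1)^0 = +1.
v=13: a=13^5·(≡12), b=13^4·(≡3) mod 13; (12|13)=+1, (3|13)=+1; (−1)^{5·4·6}·(+1)^4·(+1)^5 = +1.
|Ram(1001, -3)| = 2, even; anisotropic at {3, 11}.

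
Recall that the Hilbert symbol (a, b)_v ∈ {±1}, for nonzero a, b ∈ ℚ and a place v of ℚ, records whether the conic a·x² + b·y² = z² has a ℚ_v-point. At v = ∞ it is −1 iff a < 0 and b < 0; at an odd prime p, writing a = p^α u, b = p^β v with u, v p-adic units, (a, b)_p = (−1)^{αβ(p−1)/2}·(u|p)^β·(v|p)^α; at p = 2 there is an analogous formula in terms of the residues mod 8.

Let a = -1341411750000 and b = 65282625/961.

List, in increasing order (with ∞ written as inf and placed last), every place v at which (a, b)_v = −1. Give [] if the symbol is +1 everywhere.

Mod squares: a ≡ -23, b ≡ 345. Check v ∈ {∞, 2, 3, 5, 7, 23, 29, 31}.
v=5: a=5^6·(≡3), b=5^3·(≡1) mod 5; (3|5)=-1, (1|5)=+1; (−1)^{6·3·2}·(-1)^3·(+1)^6 = -1.
v=7: a=7^2·(≡3), b=7^0·(≡1) mod 7; (3|7)=-1, (1|7)=+1; (−1)^{2·0·3}·(-1)^0·(+1)^2 = +1.
v=2: v_2(a)=4, v_2(b)=0; units ≡ 1, 1 (mod 8); ε·ε+αω+βω = 0·0+4·0+0·0 ≡ 0  ⇒  (a,b)_2 = +1.
v=31: a=31^0·(≡25), b=31^-2·(≡4) mod 31; (25|31)=+1, (4|31)=+1; (−1)^{0·-2·15}·(+1)^-2·(+1)^0 = +1.
v=29: a=29^0·(≡23), b=29^2·(≡27) mod 29; (23|29)=+1, (27|29)=-1; (−1)^{0·2·14}·(+1)^2·(-1)^0 = +1.
v=3: a=3^2·(≡1), b=3^3·(≡1) mod 3; (1|3)=+1, (1|3)=+1; (−1)^{2·3·1}·(+1)^3·(+1)^2 = +1.
v=23: a=23^3·(≡17), b=23^1·(≡11) mod 23; (17|23)=-1, (11|23)=-1; (−1)^{3·1·11}·(-1)^1·(-1)^3 = -1.
v=∞: -23 < 0 and 345 > 0  ⇒  (a,b)_∞ = +1.
|Ram(-23, 345)| = 2, even; anisotropic at {5, 23}.

[5, 23]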